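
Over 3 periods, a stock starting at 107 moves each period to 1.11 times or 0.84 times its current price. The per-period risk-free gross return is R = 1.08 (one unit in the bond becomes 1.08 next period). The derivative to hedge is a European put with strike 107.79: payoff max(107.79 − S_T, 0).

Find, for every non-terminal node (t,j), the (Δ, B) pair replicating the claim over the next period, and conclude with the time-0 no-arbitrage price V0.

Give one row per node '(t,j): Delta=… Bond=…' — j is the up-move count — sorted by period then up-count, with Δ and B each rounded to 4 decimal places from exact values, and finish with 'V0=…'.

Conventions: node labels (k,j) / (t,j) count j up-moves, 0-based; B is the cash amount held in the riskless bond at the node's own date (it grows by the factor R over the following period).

Arbitrage-free pricing uses the up-move probability p* = (R−d)/(u−d) = 0.8889, discounting each step at R = 1.08.
Payoffs at expiry: V(3,0)=44.3707, V(3,1)=23.9859, V(3,2)=0.0000, V(3,3)=0.0000
  t=2,j=0: stock 75.4992 → up 83.8041 (V=23.9859), down 63.4193 (V=44.3707). Price 24.3064; hedge Δ=-1.0000, bond B=99.8056.
  t=2,j=1: stock 99.7668 → up 110.7411 (V=0.0000), down 83.8041 (V=23.9859). Price 2.4677; hedge Δ=-0.8904, bond B=91.3043.
  t=2,j=2: stock 131.8347 → up 146.3365 (V=0.0000), down 110.7411 (V=0.0000). Price 0.0000; hedge Δ=0.0000, bond B=0.0000.
  t=1,j=0: stock 89.8800 → up 99.7668 (V=2.4677), down 75.4992 (V=24.3064). Price 4.5317; hedge Δ=-0.8999, bond B=85.4156.
  t=1,j=1: stock 118.7700 → up 131.8347 (V=0.0000), down 99.7668 (V=2.4677). Price 0.2539; hedge Δ=-0.0770, bond B=9.3934.
  t=0,j=0: stock 107.0000 → up 118.7700 (V=0.2539), down 89.8800 (V=4.5317). Price 0.6752; hedge Δ=-0.1481, bond B=16.5188.
Verification: the root portfolio costs Δ(0,0)·S0 + B(0,0) = 0.6752, matching V0.

(0,0): Delta=-0.1481 Bond=16.5188
(1,0): Delta=-0.8999 Bond=85.4156
(1,1): Delta=-0.0770 Bond=9.3934
(2,0): Delta=-1.0000 Bond=99.8056
(2,1): Delta=-0.8904 Bond=91.3043
(2,2): Delta=0.0000 Bond=0.0000
V0=0.6752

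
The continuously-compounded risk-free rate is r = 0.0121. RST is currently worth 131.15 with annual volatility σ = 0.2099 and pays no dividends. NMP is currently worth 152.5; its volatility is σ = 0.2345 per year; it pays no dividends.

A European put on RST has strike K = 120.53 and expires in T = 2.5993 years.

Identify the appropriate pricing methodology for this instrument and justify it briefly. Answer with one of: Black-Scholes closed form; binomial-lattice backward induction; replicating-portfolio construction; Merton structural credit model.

Key observation: the strike-120.53 put on RST is European-exercise on a continuously-modelled lognormal underlying, so its value is a single closed-form evaluation.

framework: Black-Scholes closed form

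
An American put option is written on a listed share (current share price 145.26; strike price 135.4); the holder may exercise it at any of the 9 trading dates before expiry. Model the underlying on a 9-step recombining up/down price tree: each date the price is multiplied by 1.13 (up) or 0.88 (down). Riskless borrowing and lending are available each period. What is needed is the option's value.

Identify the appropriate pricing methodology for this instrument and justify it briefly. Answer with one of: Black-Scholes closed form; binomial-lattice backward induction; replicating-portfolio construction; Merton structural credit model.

framework: binomial-lattice backward induction

Key observation: the exercise right at every one of the 9 steps is what matters: each node needs max(135.4 − S, continuation), which only the stepwise tree valuation starting from spot 145.26 delivers.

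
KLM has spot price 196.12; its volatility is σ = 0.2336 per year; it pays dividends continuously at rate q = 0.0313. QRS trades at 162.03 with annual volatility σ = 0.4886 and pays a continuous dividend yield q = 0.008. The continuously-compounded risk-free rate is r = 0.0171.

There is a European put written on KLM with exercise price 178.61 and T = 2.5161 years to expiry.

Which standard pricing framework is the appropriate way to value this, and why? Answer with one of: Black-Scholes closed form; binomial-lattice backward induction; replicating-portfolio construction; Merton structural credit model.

framework: Black-Scholes closed form

Key observation: with KLM following a GBM at constant σ and r, the European put struck at 178.61 prices in closed form — nothing here needs a stepwise model or a balance sheet.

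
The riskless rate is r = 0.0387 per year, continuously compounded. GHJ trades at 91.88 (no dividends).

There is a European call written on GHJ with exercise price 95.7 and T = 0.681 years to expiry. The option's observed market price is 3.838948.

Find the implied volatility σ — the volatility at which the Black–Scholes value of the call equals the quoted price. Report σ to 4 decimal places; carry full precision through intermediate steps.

sigma = 0.1469

At σ = 0.1469 the Black–Scholes value reproduces the quote:
σ√T = 0.1469·√0.681 = 0.121226
d₁ = (ln(S/K) + (r+σ²/2)T) / (σ√T) = (ln(91.88/95.7) + (0.0387+0.1469²/2)·0.681) / 0.121226 = (-0.040735 + 0.033703) / 0.121226 = -0.058010
d₂ = d₁ − σ√T = -0.058010 − 0.121226 = -0.179236
e^{−rT} = 0.973990
N(d₁) = 0.476870,  N(d₂) = 0.428876
V = S·N(d₁) − K·e^{−rT}·N(d₂) = 43.814831 − 39.975883 = 3.838948 (matching the quote); vega is positive throughout, so no other σ reproduces this price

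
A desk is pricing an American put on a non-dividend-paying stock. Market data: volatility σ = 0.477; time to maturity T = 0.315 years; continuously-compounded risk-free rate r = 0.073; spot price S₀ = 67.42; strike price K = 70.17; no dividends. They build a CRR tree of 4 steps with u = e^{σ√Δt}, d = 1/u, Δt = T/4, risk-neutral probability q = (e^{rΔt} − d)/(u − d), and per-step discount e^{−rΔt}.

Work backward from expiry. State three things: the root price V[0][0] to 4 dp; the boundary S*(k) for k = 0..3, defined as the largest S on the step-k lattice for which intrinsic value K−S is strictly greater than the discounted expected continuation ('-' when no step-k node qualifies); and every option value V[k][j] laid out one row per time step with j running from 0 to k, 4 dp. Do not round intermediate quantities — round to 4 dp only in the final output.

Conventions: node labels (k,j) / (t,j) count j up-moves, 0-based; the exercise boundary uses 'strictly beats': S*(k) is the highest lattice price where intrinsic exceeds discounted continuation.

price = 8.1340
boundary = - - 51.5848 58.9732
tree:
8.1340
12.5553 3.5925
18.5852 6.3785 0.7125
25.0481 11.1968 1.3998 0.0000
30.7012 18.5852 2.7500 0.0000 0.0000

Δt=0.07875, u=1.14323, d=0.87471, q=0.48806, disc=e^(-rΔt)=0.99427
k=4 terminal: V=max(K-S,0) → 30.7012 18.5852 2.7500 0.0000 0.0000
k=3: j=0 S=45.1219 intr=25.0481 cont=24.6458 V=25.0481[EX]; j=1 S=58.9732 intr=11.1968 cont=10.7945 V=11.1968[EX]; j=2 S=77.0766 intr=0.0000 cont=1.3998 V=1.3998[hold]; j=3 S=100.7372 intr=0.0000 cont=0.0000 V=0.0000[hold]  S*(3)=58.9732
k=2: j=0 S=51.5848 intr=18.5852 cont=18.1830 V=18.5852[EX]; j=1 S=67.4200 intr=2.7500 cont=6.3785 V=6.3785[hold]; j=2 S=88.1163 intr=0.0000 cont=0.7125 V=0.7125[hold]  S*(2)=51.5848
k=1: j=0 S=58.9732 intr=11.1968 cont=12.5553 V=12.5553[hold]; j=1 S=77.0766 intr=0.0000 cont=3.5925 V=3.5925[hold]  S*(1)=-
k=0: j=0 S=67.4200 intr=2.7500 cont=8.1340 V=8.1340[hold]  S*(0)=-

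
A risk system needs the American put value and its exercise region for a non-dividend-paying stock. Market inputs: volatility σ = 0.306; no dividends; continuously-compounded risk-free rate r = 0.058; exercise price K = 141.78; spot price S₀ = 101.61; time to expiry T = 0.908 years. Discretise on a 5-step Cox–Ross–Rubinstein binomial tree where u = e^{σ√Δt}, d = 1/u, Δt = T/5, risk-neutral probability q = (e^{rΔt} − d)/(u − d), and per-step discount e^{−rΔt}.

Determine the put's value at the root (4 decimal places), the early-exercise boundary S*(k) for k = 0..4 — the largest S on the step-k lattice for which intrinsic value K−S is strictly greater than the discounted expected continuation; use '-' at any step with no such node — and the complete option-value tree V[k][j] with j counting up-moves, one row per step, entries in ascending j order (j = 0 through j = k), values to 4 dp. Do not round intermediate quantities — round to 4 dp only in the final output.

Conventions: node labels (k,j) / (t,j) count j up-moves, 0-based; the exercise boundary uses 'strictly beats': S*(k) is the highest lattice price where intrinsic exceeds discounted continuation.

Δt=0.18160, u=1.13928, d=0.87774, q=0.50793, disc=e^(-rΔt)=0.98952
k=5 terminal: V=max(K-S,0) → 88.8411 73.0669 52.5925 26.0173 0.0000 0.0000
k=4: j=0 S=60.3125 intr=81.4675 cont=79.9820 V=81.4675[EX]; j=1 S=78.2838 intr=63.4962 cont=62.0107 V=63.4962[EX]; j=2 S=101.6100 intr=40.1700 cont=38.6845 V=40.1700[EX]; j=3 S=131.8867 intr=9.8933 cont=12.6682 V=12.6682[hold]; j=4 S=171.1849 intr=0.0000 cont=0.0000 V=0.0000[hold]  S*(4)=101.6100
k=3: j=0 S=68.7131 intr=73.0669 cont=71.5814 V=73.0669[EX]; j=1 S=89.1875 intr=52.5925 cont=51.1069 V=52.5925[EX]; j=2 S=115.7627 intr=26.0173 cont=25.9264 V=26.0173[EX]; j=3 S=150.2565 intr=0.0000 cont=6.1683 V=6.1683[hold]  S*(3)=115.7627
k=2: j=0 S=78.2838 intr=63.4962 cont=62.0107 V=63.4962[EX]; j=1 S=101.6100 intr=40.1700 cont=38.6845 V=40.1700[EX]; j=2 S=131.8867 intr=9.8933 cont=15.7684 V=15.7684[hold]  S*(2)=101.6100
k=1: j=0 S=89.1875 intr=52.5925 cont=51.1069 V=52.5925[EX]; j=1 S=115.7627 intr=26.0173 cont=27.4847 V=27.4847[hold]  S*(1)=89.1875
k=0: j=0 S=101.6100 intr=40.1700 cont=39.4220 V=40.1700[EX]  S*(0)=101.6100

price = 40.1700
boundary = 101.6100 89.1875 101.6100 115.7627 101.6100
tree:
40.1700
52.5925 27.4847
63.4962 40.1700 15.7684
73.0669 52.5925 26.0173 6.1683
81.4675 63.4962 40.1700 12.6682 0.0000
88.8411 73.0669 52.5925 26.0173 0.0000 0.0000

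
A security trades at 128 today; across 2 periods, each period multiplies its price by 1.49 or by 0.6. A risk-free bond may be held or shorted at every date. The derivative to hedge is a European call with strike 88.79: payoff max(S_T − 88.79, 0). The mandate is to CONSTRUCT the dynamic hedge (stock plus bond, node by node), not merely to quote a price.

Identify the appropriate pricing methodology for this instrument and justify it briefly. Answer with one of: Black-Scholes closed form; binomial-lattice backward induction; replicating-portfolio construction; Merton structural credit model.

framework: replicating-portfolio construction

Key observation: since the answer must list Δ and B at each node of the 1.49/0.6 lattice on 128, the replicating-portfolio method — solving the two-state system at every node — is the one that applies.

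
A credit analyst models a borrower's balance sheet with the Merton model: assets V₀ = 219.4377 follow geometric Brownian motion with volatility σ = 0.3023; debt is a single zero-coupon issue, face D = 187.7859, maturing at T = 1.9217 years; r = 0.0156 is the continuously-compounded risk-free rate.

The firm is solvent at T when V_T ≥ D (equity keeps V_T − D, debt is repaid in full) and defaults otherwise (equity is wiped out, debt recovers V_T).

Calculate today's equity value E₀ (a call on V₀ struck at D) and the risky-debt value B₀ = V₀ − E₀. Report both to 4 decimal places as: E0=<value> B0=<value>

With assets at 219.4377 and a single debt payment of 187.7859 at 1.9217 years:
d₁ = [ln(V₀/D) + (r + σ²/2)T] / (σ√T)
   = [ln(219.4377/187.7859) + (0.0156 + 0.5·0.3023²)·1.9217] / (0.3023·√1.9217)
   = [0.155766 + 0.117786] / 0.419065 = 0.652768
d₂ = d₁ − σ√T = 0.652768 − 0.419065 = 0.233703
N(d₁) = 0.743047,  N(d₂) = 0.592392,  e^(−rT) = 0.970466
E₀ = V₀·N(d₁) − D·e^(−rT)·N(d₂)
   = 219.4377·0.743047 − 187.7859·0.970466·0.592392 = 55.095009
B₀ = V₀ − E₀ = 219.4377 − 55.095009 = 164.342691

E0=55.0950 B0=164.3427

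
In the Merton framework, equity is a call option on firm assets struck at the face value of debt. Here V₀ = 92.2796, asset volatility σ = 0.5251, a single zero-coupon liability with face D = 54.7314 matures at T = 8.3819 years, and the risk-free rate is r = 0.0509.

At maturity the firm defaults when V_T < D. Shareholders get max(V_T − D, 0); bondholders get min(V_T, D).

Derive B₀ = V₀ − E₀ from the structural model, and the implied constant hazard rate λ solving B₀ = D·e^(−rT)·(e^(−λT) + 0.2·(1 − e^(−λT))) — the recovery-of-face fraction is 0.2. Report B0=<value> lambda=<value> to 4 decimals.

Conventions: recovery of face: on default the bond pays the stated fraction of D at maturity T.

B0=23.6016 lambda=0.0658

Equity is a call on the firm's assets struck at D = 54.7314:
d₁ = [ln(V₀/D) + (r + σ²/2)T] / (σ√T)
   = [ln(92.2796/54.7314) + (0.0509 + 0.5·0.5251²)·8.3819] / (0.5251·√8.3819)
   = [0.522386 + 1.582209] / 1.520244 = 1.384380
d₂ = d₁ − σ√T = 1.384380 − 1.520244 = -0.135864
N(d₁) = 0.916879,  N(d₂) = 0.445964,  e^(−rT) = 0.652699
E₀ = V₀·N(d₁) − D·e^(−rT)·N(d₂)
   = 92.2796·0.916879 − 54.7314·0.652699·0.445964 = 68.677967
B₀ = V₀ − E₀ = 92.2796 − 68.677967 = 23.601633
e^(−λT) = (B₀·e^(rT)/D − 0.2)/(1 − 0.2) = (23.6016·1.532099/54.7314 − 0.2)/0.8 = 0.57585108
λ = −ln(0.57585108)/8.3819 = 0.065845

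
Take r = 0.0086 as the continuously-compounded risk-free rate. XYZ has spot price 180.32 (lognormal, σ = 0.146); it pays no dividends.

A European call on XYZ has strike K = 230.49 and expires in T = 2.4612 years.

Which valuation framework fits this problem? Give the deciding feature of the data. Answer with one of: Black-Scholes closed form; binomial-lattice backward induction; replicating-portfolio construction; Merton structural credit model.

framework: Black-Scholes closed form

Key observation: a European claim on XYZ (strike 230.49) — a lognormal (GBM) underlying with constant rate and volatility — has an exact closed-form value; no lattice or capital structure is involved.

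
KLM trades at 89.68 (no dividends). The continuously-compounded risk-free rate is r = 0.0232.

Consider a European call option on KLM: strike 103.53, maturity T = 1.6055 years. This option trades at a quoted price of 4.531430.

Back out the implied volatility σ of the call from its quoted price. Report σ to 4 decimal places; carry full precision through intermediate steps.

sigma = 0.1812

At σ = 0.1812 the Black–Scholes value reproduces the quote:
σ√T = 0.1812·√1.6055 = 0.229595
d₁ = (ln(S/K) + (r+σ²/2)T) / (σ√T) = (ln(89.68/103.53) + (0.0232+0.1812²/2)·1.6055) / 0.229595 = (-0.143614 + 0.063605) / 0.229595 = -0.348478
d₂ = d₁ − σ√T = -0.348478 − 0.229595 = -0.578074
e^{−rT} = 0.963438
N(d₁) = 0.363741,  N(d₂) = 0.281607
V = S·N(d₁) − K·e^{−rT}·N(d₂) = 32.620255 − 28.088824 = 4.531430 (equal to the quote); since ∂V/∂σ > 0 for all σ, the implied volatility is unique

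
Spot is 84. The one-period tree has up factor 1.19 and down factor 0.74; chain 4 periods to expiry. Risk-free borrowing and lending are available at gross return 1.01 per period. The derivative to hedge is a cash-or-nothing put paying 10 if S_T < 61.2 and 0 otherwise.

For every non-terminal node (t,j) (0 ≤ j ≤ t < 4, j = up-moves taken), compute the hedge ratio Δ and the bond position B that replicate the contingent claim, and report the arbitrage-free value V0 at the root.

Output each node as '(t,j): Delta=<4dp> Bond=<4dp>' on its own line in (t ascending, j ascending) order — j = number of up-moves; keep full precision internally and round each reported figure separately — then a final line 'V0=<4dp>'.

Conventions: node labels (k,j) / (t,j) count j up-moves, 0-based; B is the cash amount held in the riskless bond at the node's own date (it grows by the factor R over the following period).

Arbitrage-free pricing uses the up-move probability p* = (R−d)/(u−d) = 0.6000, discounting each step at R = 1.01.
Terminal payoffs: V(4,0)=10.0000, V(4,1)=10.0000, V(4,2)=0.0000, V(4,3)=0.0000, V(4,4)=0.0000
  t=3,j=0: stock 34.0388 → up 40.5062 (V=10.0000), down 25.1887 (V=10.0000). Price 9.9010; hedge Δ=0.0000, bond B=9.9010.
  t=3,j=1: stock 54.7381 → up 65.1383 (V=0.0000), down 40.5062 (V=10.0000). Price 3.9604; hedge Δ=-0.4060, bond B=26.1826.
  t=3,j=2: stock 88.0248 → up 104.7495 (V=0.0000), down 65.1383 (V=0.0000). Price 0.0000; hedge Δ=0.0000, bond B=0.0000.
  t=3,j=3: stock 141.5534 → up 168.4485 (V=0.0000), down 104.7495 (V=0.0000). Price 0.0000; hedge Δ=0.0000, bond B=0.0000.
  t=2,j=0: stock 45.9984 → up 54.7381 (V=3.9604), down 34.0388 (V=9.9010). Price 6.2739; hedge Δ=-0.2870, bond B=19.4752.
  t=2,j=1: stock 73.9704 → up 88.0248 (V=0.0000), down 54.7381 (V=3.9604). Price 1.5685; hedge Δ=-0.1190, bond B=10.3694.
  t=2,j=2: stock 118.9524 → up 141.5534 (V=0.0000), down 88.0248 (V=0.0000). Price 0.0000; hedge Δ=0.0000, bond B=0.0000.
  t=1,j=0: stock 62.1600 → up 73.9704 (V=1.5685), down 45.9984 (V=6.2739). Price 3.4165; hedge Δ=-0.1682, bond B=13.8730.
  t=1,j=1: stock 99.9600 → up 118.9524 (V=0.0000), down 73.9704 (V=1.5685). Price 0.6212; hedge Δ=-0.0349, bond B=4.1067.
  t=0,j=0: stock 84.0000 → up 99.9600 (V=0.6212), down 62.1600 (V=3.4165). Price 1.7221; hedge Δ=-0.0739, bond B=7.9339.
Check: Δ(0,0)·S0 + B(0,0) = 1.7221 = V0.

(0,0): Delta=-0.0739 Bond=7.9339
(1,0): Delta=-0.1682 Bond=13.8730
(1,1): Delta=-0.0349 Bond=4.1067
(2,0): Delta=-0.2870 Bond=19.4752
(2,1): Delta=-0.1190 Bond=10.3694
(2,2): Delta=0.0000 Bond=0.0000
(3,0): Delta=0.0000 Bond=9.9010
(3,1): Delta=-0.4060 Bond=26.1826
(3,2): Delta=0.0000 Bond=0.0000
(3,3): Delta=0.0000 Bond=0.0000
V0=1.7221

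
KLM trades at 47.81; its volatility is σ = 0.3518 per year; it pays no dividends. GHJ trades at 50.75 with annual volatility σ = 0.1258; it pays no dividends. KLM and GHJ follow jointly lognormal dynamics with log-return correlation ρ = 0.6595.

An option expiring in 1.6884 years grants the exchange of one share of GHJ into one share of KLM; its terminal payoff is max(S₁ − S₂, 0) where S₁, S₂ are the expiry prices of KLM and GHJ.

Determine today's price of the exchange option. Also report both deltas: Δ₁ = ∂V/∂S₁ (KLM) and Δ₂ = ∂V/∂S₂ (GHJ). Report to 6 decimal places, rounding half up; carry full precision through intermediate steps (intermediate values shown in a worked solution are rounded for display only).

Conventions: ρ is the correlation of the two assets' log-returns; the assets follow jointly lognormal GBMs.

σ_eff = √(σ₁² + σ₂² − 2ρσ₁σ₂) = √(0.3518² + 0.1258² − 2·0.6595·0.3518·0.1258) = 0.284982
d₁ = (ln(S₁/S₂) + (q₂ − q₁ + σ_eff²/2)T) / (σ_eff√T) = (ln(47.81/50.75) + (0.0 − 0.0 + 0.040607)·1.6884) / 0.370301 = 0.023993
d₂ = d₁ − σ_eff√T = 0.023993 − 0.370301 = -0.346308
N(d₁) = 0.509571,  N(d₂) = 0.364556
V = S₁·e^{−q₁T}·N(d₁) − S₂·e^{−q₂T}·N(d₂) = 24.362583 − 18.501198 = 5.861386
Key observation: r never enters — measured in units of GHJ, the claim is a call on S₁/S₂ struck at 1, so only the dividend yields and σ_eff matter.
Δ₁ = e^{−q₁T}·N(d₁) = 0.509571;  Δ₂ = −e^{−q₂T}·N(d₂) = -0.364556

exchange price = 5.861386
Δ1 = 0.509571
Δ2 = -0.364556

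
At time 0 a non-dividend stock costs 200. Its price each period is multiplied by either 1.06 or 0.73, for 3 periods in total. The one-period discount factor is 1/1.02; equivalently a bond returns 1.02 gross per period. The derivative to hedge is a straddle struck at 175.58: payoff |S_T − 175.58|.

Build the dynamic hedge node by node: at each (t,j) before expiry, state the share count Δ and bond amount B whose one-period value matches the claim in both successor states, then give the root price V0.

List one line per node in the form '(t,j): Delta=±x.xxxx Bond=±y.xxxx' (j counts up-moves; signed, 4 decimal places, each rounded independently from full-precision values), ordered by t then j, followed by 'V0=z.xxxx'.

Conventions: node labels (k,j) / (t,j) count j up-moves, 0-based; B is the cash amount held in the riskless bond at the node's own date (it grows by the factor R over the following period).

Since d<R<u, set p* = (R−d)/(u−d) = 0.8788; price each node as the discounted p*-expectation of its children.
Expiry values: V(3,0)=97.7766, V(3,1)=62.6052, V(3,2)=11.5344, V(3,3)=62.6232
Node (2,0) S=106.5800: V=(p*·62.6052+(1−p*)·97.7766)/1.02=65.5573; Δ=(62.6052−97.7766)/(112.9748−77.8034)=-1.0000; B=V−Δ·S=172.1373
Node (2,1) S=154.7600: V=(p*·11.5344+(1−p*)·62.6052)/1.02=17.3773; Δ=(11.5344−62.6052)/(164.0456−112.9748)=-1.0000; B=V−Δ·S=172.1373
Node (2,2) S=224.7200: V=(p*·62.6232+(1−p*)·11.5344)/1.02=55.3241; Δ=(62.6232−11.5344)/(238.2032−164.0456)=0.6889; B=V−Δ·S=-99.4904
Node (1,0) S=146.0000: V=(p*·17.3773+(1−p*)·65.5573)/1.02=22.7620; Δ=(17.3773−65.5573)/(154.7600−106.5800)=-1.0000; B=V−Δ·S=168.7620
Node (1,1) S=212.0000: V=(p*·55.3241+(1−p*)·17.3773)/1.02=49.7299; Δ=(55.3241−17.3773)/(224.7200−154.7600)=0.5424; B=V−Δ·S=-65.2606
Node (0,0) S=200.0000: V=(p*·49.7299+(1−p*)·22.7620)/1.02=45.5501; Δ=(49.7299−22.7620)/(212.0000−146.0000)=0.4086; B=V−Δ·S=-36.1708
Verification: the root portfolio costs Δ(0,0)·S0 + B(0,0) = 45.5501, matching V0.

(0,0): Delta=0.4086 Bond=-36.1708
(1,0): Delta=-1.0000 Bond=168.7620
(1,1): Delta=0.5424 Bond=-65.2606
(2,0): Delta=-1.0000 Bond=172.1373
(2,1): Delta=-1.0000 Bond=172.1373
(2,2): Delta=0.6889 Bond=-99.4904
V0=45.5501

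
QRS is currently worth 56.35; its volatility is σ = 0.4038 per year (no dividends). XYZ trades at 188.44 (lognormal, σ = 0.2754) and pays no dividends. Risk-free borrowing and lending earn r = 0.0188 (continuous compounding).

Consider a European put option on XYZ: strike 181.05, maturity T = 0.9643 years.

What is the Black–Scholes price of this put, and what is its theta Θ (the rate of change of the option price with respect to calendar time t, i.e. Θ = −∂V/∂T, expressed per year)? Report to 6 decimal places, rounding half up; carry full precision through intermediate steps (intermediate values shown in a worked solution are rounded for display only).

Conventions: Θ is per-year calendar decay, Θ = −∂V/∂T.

price = 14.825688
Θ = -8.349695

σ√T = 0.2754·√0.9643 = 0.270439
d₁ = (ln(S/K) + (r+σ²/2)T) / (σ√T) = (ln(188.44/181.05) + (0.0188+0.2754²/2)·0.9643) / 0.270439 = (0.040006 + 0.054698) / 0.270439 = 0.350186
d₂ = d₁ − σ√T = 0.350186 − 0.270439 = 0.079746
e^{−rT} = 0.982034
N(−d₁) = 0.363100,  N(−d₂) = 0.468220
Put price V = K·e^{−rT}·N(−d₂) − S·N(−d₁) = 83.248196 − 68.422507 = 14.825688
φ(d₁) = (1/√(2π))·e^{−d₁²/2} = 0.375216
Θ = −S·φ(d₁)·σ/(2√T) + r·K·e^{−rT}·N(−d₂) = −9.914761 + 1.565066 = -8.349695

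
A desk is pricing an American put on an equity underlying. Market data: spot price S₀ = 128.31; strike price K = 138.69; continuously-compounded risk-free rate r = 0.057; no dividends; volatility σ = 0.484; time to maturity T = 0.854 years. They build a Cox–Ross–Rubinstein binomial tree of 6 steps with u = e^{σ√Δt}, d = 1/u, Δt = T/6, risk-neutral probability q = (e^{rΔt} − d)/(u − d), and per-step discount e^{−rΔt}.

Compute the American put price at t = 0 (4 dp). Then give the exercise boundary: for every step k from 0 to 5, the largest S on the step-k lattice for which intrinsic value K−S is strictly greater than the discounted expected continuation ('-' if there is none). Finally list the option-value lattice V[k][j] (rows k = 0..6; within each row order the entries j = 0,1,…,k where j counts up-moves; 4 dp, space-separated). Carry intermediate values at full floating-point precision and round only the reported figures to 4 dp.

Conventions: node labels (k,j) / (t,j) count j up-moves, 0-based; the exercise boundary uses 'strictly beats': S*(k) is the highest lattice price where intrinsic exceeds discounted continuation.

price = 26.3718
boundary = - - - 74.1917 89.0547 106.8953
tree:
26.3718
36.9576 15.1998
49.9235 23.3535 6.5074
64.4983 34.7745 11.2130 1.4521
76.8808 49.6353 19.0527 2.7972 0.0000
87.1966 64.4983 31.7947 5.3884 0.0000 0.0000
95.7907 76.8808 49.6353 10.3800 0.0000 0.0000 0.0000

Δt=0.14233, u=1.20033, d=0.83310, q=0.47666, disc=e^(-rΔt)=0.99192
k=6 terminal: V=max(K-S,0) → 95.7907 76.8808 49.6353 10.3800 0.0000 0.0000 0.0000
k=5: j=0 S=51.4934 intr=87.1966 cont=86.0760 V=87.1966[EX]; j=1 S=74.1917 intr=64.4983 cont=63.3777 V=64.4983[EX]; j=2 S=106.8953 intr=31.7947 cont=30.6740 V=31.7947[EX]; j=3 S=154.0147 intr=0.0000 cont=5.3884 V=5.3884[hold]; j=4 S=221.9044 intr=0.0000 cont=0.0000 V=0.0000[hold]; j=5 S=319.7197 intr=0.0000 cont=0.0000 V=0.0000[hold]  S*(5)=106.8953
k=4: j=0 S=61.8092 intr=76.8808 cont=75.7601 V=76.8808[EX]; j=1 S=89.0547 intr=49.6353 cont=48.5146 V=49.6353[EX]; j=2 S=128.3100 intr=10.3800 cont=19.0527 V=19.0527[hold]; j=3 S=184.8690 intr=0.0000 cont=2.7972 V=2.7972[hold]; j=4 S=266.3592 intr=0.0000 cont=0.0000 V=0.0000[hold]  S*(4)=89.0547
k=3: j=0 S=74.1917 intr=64.4983 cont=63.3777 V=64.4983[EX]; j=1 S=106.8953 intr=31.7947 cont=34.7745 V=34.7745[hold]; j=2 S=154.0147 intr=0.0000 cont=11.2130 V=11.2130[hold]; j=3 S=221.9044 intr=0.0000 cont=1.4521 V=1.4521[hold]  S*(3)=74.1917
k=2: j=0 S=89.0547 intr=49.6353 cont=49.9235 V=49.9235[hold]; j=1 S=128.3100 intr=10.3800 cont=23.3535 V=23.3535[hold]; j=2 S=184.8690 intr=0.0000 cont=6.5074 V=6.5074[hold]  S*(2)=-
k=1: j=0 S=106.8953 intr=31.7947 cont=36.9576 V=36.9576[hold]; j=1 S=154.0147 intr=0.0000 cont=15.1998 V=15.1998[hold]  S*(1)=-
k=0: j=0 S=128.3100 intr=10.3800 cont=26.3718 V=26.3718[hold]  S*(0)=-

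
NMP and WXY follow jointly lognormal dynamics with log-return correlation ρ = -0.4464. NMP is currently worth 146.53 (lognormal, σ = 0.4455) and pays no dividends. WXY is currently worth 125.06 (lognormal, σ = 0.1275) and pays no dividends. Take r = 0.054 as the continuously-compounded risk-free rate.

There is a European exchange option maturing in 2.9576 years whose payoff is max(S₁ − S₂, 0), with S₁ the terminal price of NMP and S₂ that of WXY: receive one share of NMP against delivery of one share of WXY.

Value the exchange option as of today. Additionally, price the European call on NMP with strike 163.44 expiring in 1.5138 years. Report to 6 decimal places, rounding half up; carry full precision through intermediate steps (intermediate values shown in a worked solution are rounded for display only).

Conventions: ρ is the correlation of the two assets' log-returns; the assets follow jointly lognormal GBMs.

σ_eff = √(σ₁² + σ₂² − 2ρσ₁σ₂) = √(0.4455² + 0.1275² − 2·-0.4464·0.4455·0.1275) = 0.515207
d₁ = (ln(S₁/S₂) + (q₂ − q₁ + σ_eff²/2)T) / (σ_eff√T) = (ln(146.53/125.06) + (0.0 − 0.0 + 0.132719)·2.9576) / 0.886037 = 0.621833
d₂ = d₁ − σ_eff√T = 0.621833 − 0.886037 = -0.264204
N(d₁) = 0.732974,  N(d₂) = 0.395812
V = S₁·e^{−q₁T}·N(d₁) − S₂·e^{−q₂T}·N(d₂) = 107.402718 − 49.500189 = 57.902529
[vanilla: NMP call K=163.44]
σ√T = 0.4455·√1.5138 = 0.548128
d₁ = (ln(S/K) + (r+σ²/2)T) / (σ√T) = (ln(146.53/163.44) + (0.054+0.4455²/2)·1.5138) / 0.548128 = (-0.109216 + 0.231967) / 0.548128 = 0.223947
d₂ = d₁ − σ√T = 0.223947 − 0.548128 = -0.324181
e^{−rT} = 0.921507
N(d₁) = 0.588601,  N(d₂) = 0.372900
price = S·N(d₁) − K·e^{−rT}·N(d₂) = 86.247660 − 56.162937 = 30.084723

exchange price = 57.902529
price(NMP call K=163.44) = 30.084723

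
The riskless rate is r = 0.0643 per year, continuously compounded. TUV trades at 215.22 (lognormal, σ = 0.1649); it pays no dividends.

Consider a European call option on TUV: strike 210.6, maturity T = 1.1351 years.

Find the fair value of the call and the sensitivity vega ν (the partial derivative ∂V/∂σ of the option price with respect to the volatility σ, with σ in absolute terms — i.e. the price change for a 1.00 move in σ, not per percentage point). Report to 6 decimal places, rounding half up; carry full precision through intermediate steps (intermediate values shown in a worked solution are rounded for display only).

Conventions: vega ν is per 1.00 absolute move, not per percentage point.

price = 26.139245
ν = 75.161884

σ√T = 0.1649·√1.1351 = 0.175686
d₁ = (ln(S/K) + (r+σ²/2)T) / (σ√T) = (ln(215.22/210.6) + (0.0643+0.1649²/2)·1.1351) / 0.175686 = (0.021700 + 0.088420) / 0.175686 = 0.626799
d₂ = d₁ − σ√T = 0.626799 − 0.175686 = 0.451113
e^{−rT} = 0.929613
N(d₁) = 0.734604,  N(d₂) = 0.674046
Call price V = S·N(d₁) − K·e^{−rT}·N(d₂) = 158.101566 − 131.962321 = 26.139245
φ(d₁) = (1/√(2π))·e^{−d₁²/2} = 0.327792
ν = S·φ(d₁)·√T = 75.161884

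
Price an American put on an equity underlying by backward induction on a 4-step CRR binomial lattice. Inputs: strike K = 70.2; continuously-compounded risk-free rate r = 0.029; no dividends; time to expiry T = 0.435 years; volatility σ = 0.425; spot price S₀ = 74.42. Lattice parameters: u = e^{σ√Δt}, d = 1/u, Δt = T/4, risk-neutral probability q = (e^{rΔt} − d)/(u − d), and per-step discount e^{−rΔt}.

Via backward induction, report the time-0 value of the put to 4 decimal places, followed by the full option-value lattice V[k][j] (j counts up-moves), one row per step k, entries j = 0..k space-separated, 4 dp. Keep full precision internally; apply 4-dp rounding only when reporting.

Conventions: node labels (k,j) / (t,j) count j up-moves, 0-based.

Δt=0.10875, u=1.15045, d=0.86922, q=0.47625, disc=e^(-rΔt)=0.99685
k=4 terminal: V=max(K-S,0) → 27.7167 13.9718 0.0000 0.0000 0.0000
k=3: j=0 S=48.8749 intr=21.3251 cont=21.1040 V=21.3251[EX]; j=1 S=64.6877 intr=5.5123 cont=7.2947 V=7.2947[hold]; j=2 S=85.6165 intr=0.0000 cont=0.0000 V=0.0000[hold]; j=3 S=113.3165 intr=0.0000 cont=0.0000 V=0.0000[hold]
k=2: j=0 S=56.2282 intr=13.9718 cont=14.5970 V=14.5970[hold]; j=1 S=74.4200 intr=0.0000 cont=3.8086 V=3.8086[hold]; j=2 S=98.4975 intr=0.0000 cont=0.0000 V=0.0000[hold]
k=1: j=0 S=64.6877 intr=5.5123 cont=9.4292 V=9.4292[hold]; j=1 S=85.6165 intr=0.0000 cont=1.9884 V=1.9884[hold]
k=0: j=0 S=74.4200 intr=0.0000 cont=5.8670 V=5.8670[hold]

price = 5.8670
tree:
5.8670
9.4292 1.9884
14.5970 3.8086 0.0000
21.3251 7.2947 0.0000 0.0000
27.7167 13.9718 0.0000 0.0000 0.0000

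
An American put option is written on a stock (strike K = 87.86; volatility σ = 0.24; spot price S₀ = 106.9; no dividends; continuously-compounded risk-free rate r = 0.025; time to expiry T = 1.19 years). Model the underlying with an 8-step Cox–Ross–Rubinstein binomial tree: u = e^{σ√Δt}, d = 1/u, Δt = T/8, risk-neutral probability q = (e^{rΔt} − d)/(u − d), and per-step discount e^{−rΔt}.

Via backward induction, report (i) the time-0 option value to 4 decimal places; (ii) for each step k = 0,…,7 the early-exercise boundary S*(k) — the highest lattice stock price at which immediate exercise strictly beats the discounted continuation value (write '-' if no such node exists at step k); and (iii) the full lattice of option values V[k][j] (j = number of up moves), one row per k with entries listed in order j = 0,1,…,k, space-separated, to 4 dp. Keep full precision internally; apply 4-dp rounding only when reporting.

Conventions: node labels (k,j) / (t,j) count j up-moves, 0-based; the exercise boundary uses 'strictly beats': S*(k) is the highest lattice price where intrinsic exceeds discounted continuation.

params: Δt=0.14875 u=1.09698 d=0.91159 q=0.49697 e^(-rΔt)=0.99629
t_8 payoffs: 36.8824 26.5150 14.0393 0.0000 0.0000 0.0000 0.0000 0.0000 0.0000
t_7: node(7,0) S=55.9215 payoff=31.9385 vs cont=31.6124 → 31.9385 [stop]  node(7,1) S=67.2944 payoff=20.5656 vs cont=20.2395 → 20.5656 [stop]  node(7,2) S=80.9801 payoff=6.8799 vs cont=7.0359 → 7.0359 [wait]  node(7,3) S=97.4491 payoff=0.0000 vs cont=0.0000 → 0.0000 [wait]  node(7,4) S=117.2675 payoff=0.0000 vs cont=0.0000 → 0.0000 [wait]  node(7,5) S=141.1163 payoff=0.0000 vs cont=0.0000 → 0.0000 [wait]  node(7,6) S=169.8153 payoff=0.0000 vs cont=0.0000 → 0.0000 [wait]  node(7,7) S=204.3508 payoff=0.0000 vs cont=0.0000 → 0.0000 [wait]  ⇒ S*(7)=67.2944
t_6: node(6,0) S=61.3450 payoff=26.5150 vs cont=26.1889 → 26.5150 [stop]  node(6,1) S=73.8207 payoff=14.0393 vs cont=13.7904 → 14.0393 [stop]  node(6,2) S=88.8338 payoff=0.0000 vs cont=3.5261 → 3.5261 [wait]  node(6,3) S=106.9000 payoff=0.0000 vs cont=0.0000 → 0.0000 [wait]  node(6,4) S=128.6404 payoff=0.0000 vs cont=0.0000 → 0.0000 [wait]  node(6,5) S=154.8021 payoff=0.0000 vs cont=0.0000 → 0.0000 [wait]  node(6,6) S=186.2844 payoff=0.0000 vs cont=0.0000 → 0.0000 [wait]  ⇒ S*(6)=73.8207
t_5: node(5,0) S=67.2944 payoff=20.5656 vs cont=20.2395 → 20.5656 [stop]  node(5,1) S=80.9801 payoff=6.8799 vs cont=8.7818 → 8.7818 [wait]  node(5,2) S=97.4491 payoff=0.0000 vs cont=1.7672 → 1.7672 [wait]  node(5,3) S=117.2675 payoff=0.0000 vs cont=0.0000 → 0.0000 [wait]  node(5,4) S=141.1163 payoff=0.0000 vs cont=0.0000 → 0.0000 [wait]  node(5,5) S=169.8153 payoff=0.0000 vs cont=0.0000 → 0.0000 [wait]  ⇒ S*(5)=67.2944
t_4: node(4,0) S=73.8207 payoff=14.0393 vs cont=14.6548 → 14.6548 [wait]  node(4,1) S=88.8338 payoff=0.0000 vs cont=5.2761 → 5.2761 [wait]  node(4,2) S=106.9000 payoff=0.0000 vs cont=0.8856 → 0.8856 [wait]  node(4,3) S=128.6404 payoff=0.0000 vs cont=0.0000 → 0.0000 [wait]  node(4,4) S=154.8021 payoff=0.0000 vs cont=0.0000 → 0.0000 [wait]  ⇒ S*(4)=-
t_3: node(3,0) S=80.9801 payoff=6.8799 vs cont=9.9567 → 9.9567 [wait]  node(3,1) S=97.4491 payoff=0.0000 vs cont=3.0827 → 3.0827 [wait]  node(3,2) S=117.2675 payoff=0.0000 vs cont=0.4438 → 0.4438 [wait]  node(3,3) S=141.1163 payoff=0.0000 vs cont=0.0000 → 0.0000 [wait]  ⇒ S*(3)=-
t_2: node(2,0) S=88.8338 payoff=0.0000 vs cont=6.5162 → 6.5162 [wait]  node(2,1) S=106.9000 payoff=0.0000 vs cont=1.7647 → 1.7647 [wait]  node(2,2) S=128.6404 payoff=0.0000 vs cont=0.2224 → 0.2224 [wait]  ⇒ S*(2)=-
t_1: node(1,0) S=97.4491 payoff=0.0000 vs cont=4.1394 → 4.1394 [wait]  node(1,1) S=117.2675 payoff=0.0000 vs cont=0.9945 → 0.9945 [wait]  ⇒ S*(1)=-
t_0: node(0,0) S=106.9000 payoff=0.0000 vs cont=2.5669 → 2.5669 [wait]  ⇒ S*(0)=-

price = 2.5669
boundary = - - - - - 67.2944 73.8207 67.2944
tree:
2.5669
4.1394 0.9945
6.5162 1.7647 0.2224
9.9567 3.0827 0.4438 0.0000
14.6548 5.2761 0.8856 0.0000 0.0000
20.5656 8.7818 1.7672 0.0000 0.0000 0.0000
26.5150 14.0393 3.5261 0.0000 0.0000 0.0000 0.0000
31.9385 20.5656 7.0359 0.0000 0.0000 0.0000 0.0000 0.0000
36.8824 26.5150 14.0393 0.0000 0.0000 0.0000 0.0000 0.0000 0.0000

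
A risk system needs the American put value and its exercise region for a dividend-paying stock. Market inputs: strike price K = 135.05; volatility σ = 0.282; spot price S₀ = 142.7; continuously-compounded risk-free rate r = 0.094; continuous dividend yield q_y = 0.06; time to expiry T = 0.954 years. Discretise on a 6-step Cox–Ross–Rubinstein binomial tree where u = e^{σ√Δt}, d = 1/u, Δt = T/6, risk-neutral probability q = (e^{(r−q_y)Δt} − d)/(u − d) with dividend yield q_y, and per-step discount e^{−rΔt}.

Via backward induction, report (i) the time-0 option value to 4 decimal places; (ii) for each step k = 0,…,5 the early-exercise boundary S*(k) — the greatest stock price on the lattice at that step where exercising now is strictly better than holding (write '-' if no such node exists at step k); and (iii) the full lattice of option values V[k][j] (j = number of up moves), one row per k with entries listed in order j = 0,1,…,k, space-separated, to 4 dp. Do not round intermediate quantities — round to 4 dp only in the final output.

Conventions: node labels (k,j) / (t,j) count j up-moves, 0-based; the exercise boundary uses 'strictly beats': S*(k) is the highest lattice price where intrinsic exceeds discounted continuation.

price = 9.7803
boundary = - - - 101.8401 91.0088 101.8401
tree:
9.7803
15.2440 4.5248
22.9743 7.8508 1.2821
33.2099 13.2699 2.5821 0.0000
44.0412 21.6073 5.2000 0.0000 0.0000
53.7204 33.2099 10.4721 0.0000 0.0000 0.0000
62.3702 44.0412 21.0896 0.0000 0.0000 0.0000 0.0000

Δt=0.15900, u=1.11901, d=0.89364, q=0.49597, disc=e^(-rΔt)=0.98517
k=6 terminal: V=max(K-S,0) → 62.3702 44.0412 21.0896 0.0000 0.0000 0.0000 0.0000
k=5: j=0 S=81.3296 intr=53.7204 cont=52.4892 V=53.7204[EX]; j=1 S=101.8401 intr=33.2099 cont=32.1734 V=33.2099[EX]; j=2 S=127.5231 intr=7.5269 cont=10.4721 V=10.4721[hold]; j=3 S=159.6831 intr=0.0000 cont=0.0000 V=0.0000[hold]; j=4 S=199.9536 intr=0.0000 cont=0.0000 V=0.0000[hold]; j=5 S=250.3799 intr=0.0000 cont=0.0000 V=0.0000[hold]  S*(5)=101.8401
k=4: j=0 S=91.0088 intr=44.0412 cont=42.9018 V=44.0412[EX]; j=1 S=113.9604 intr=21.0896 cont=21.6073 V=21.6073[hold]; j=2 S=142.7000 intr=0.0000 cont=5.2000 V=5.2000[hold]; j=3 S=178.6875 intr=0.0000 cont=0.0000 V=0.0000[hold]; j=4 S=223.7507 intr=0.0000 cont=0.0000 V=0.0000[hold]  S*(4)=91.0088
k=3: j=0 S=101.8401 intr=33.2099 cont=32.4263 V=33.2099[EX]; j=1 S=127.5231 intr=7.5269 cont=13.2699 V=13.2699[hold]; j=2 S=159.6831 intr=0.0000 cont=2.5821 V=2.5821[hold]; j=3 S=199.9536 intr=0.0000 cont=0.0000 V=0.0000[hold]  S*(3)=101.8401
k=2: j=0 S=113.9604 intr=21.0896 cont=22.9743 V=22.9743[hold]; j=1 S=142.7000 intr=0.0000 cont=7.8508 V=7.8508[hold]; j=2 S=178.6875 intr=0.0000 cont=1.2821 V=1.2821[hold]  S*(2)=-
k=1: j=0 S=127.5231 intr=7.5269 cont=15.2440 V=15.2440[hold]; j=1 S=159.6831 intr=0.0000 cont=4.5248 V=4.5248[hold]  S*(1)=-
k=0: j=0 S=142.7000 intr=0.0000 cont=9.7803 V=9.7803[hold]  S*(0)=-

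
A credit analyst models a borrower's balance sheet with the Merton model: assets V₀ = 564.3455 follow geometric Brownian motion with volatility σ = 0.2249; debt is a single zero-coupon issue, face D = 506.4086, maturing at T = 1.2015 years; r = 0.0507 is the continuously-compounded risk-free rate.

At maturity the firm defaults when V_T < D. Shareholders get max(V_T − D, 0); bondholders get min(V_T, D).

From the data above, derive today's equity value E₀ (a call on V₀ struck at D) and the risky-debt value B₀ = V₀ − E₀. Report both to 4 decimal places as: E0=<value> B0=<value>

Apply the equity-as-call identities (strike 506.4086, horizon 1.2015 years):
d₁ = [ln(V₀/D) + (r + σ²/2)T] / (σ√T)
   = [ln(564.3455/506.4086) + (0.0507 + 0.5·0.2249²)·1.2015] / (0.2249·√1.2015)
   = [0.108323 + 0.091302] / 0.246520 = 0.809773
d₂ = d₁ − σ√T = 0.809773 − 0.246520 = 0.563253
N(d₁) = 0.790965,  N(d₂) = 0.713369,  e^(−rT) = 0.940902
E₀ = V₀·N(d₁) − D·e^(−rT)·N(d₂)
   = 564.3455·0.790965 − 506.4086·0.940902·0.713369 = 106.470667
B₀ = V₀ − E₀ = 564.3455 − 106.470667 = 457.874833

E0=106.4707 B0=457.8748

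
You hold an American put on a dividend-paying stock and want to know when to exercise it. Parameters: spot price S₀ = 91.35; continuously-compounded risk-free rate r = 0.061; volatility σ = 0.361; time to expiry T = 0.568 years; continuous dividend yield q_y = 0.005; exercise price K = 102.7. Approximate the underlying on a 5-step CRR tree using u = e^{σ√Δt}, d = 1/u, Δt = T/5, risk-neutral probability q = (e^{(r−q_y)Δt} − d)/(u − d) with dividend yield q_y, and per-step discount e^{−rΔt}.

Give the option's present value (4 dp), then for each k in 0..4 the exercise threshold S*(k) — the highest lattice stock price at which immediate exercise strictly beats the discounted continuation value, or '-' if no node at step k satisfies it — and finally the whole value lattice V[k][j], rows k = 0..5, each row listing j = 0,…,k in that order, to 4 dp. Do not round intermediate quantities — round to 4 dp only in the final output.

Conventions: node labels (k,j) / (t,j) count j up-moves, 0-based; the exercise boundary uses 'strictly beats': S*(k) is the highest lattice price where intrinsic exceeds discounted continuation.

Δt=0.11360  u=1.12939  d=0.88544  q=0.49578  discount=0.99309
step 5 (expiry): payoffs max(K−S,0) = 52.9838 39.2865 21.8153 0.0000 0.0000 0.0000
step 4: (k=4,j=0): S=56.1487, K−S=46.5513, hold=45.8740 ⇒ V=46.5513 exercise | (k=4,j=1): S=71.6183, K−S=31.0817, hold=30.4131 ⇒ V=31.0817 exercise | (k=4,j=2): S=91.3500, K−S=11.3500, hold=10.9238 ⇒ V=11.3500 exercise | (k=4,j=3): S=116.5180, K−S=0.0000, hold=0.0000 ⇒ V=0.0000 continue | (k=4,j=4): S=148.6200, K−S=0.0000, hold=0.0000 ⇒ V=0.0000 continue  boundary S*=91.3500
step 3: (k=3,j=0): S=63.4135, K−S=39.2865, hold=38.6133 ⇒ V=39.2865 exercise | (k=3,j=1): S=80.8847, K−S=21.8153, hold=21.1520 ⇒ V=21.8153 exercise | (k=3,j=2): S=103.1694, K−S=0.0000, hold=5.6834 ⇒ V=5.6834 continue | (k=3,j=3): S=131.5937, K−S=0.0000, hold=0.0000 ⇒ V=0.0000 continue  boundary S*=80.8847
step 2: (k=2,j=0): S=71.6183, K−S=31.0817, hold=30.4131 ⇒ V=31.0817 exercise | (k=2,j=1): S=91.3500, K−S=11.3500, hold=13.7220 ⇒ V=13.7220 continue | (k=2,j=2): S=116.5180, K−S=0.0000, hold=2.8459 ⇒ V=2.8459 continue  boundary S*=71.6183
step 1: (k=1,j=0): S=80.8847, K−S=21.8153, hold=22.3199 ⇒ V=22.3199 continue | (k=1,j=1): S=103.1694, K−S=0.0000, hold=8.2723 ⇒ V=8.2723 continue  boundary S*=-
step 0: (k=0,j=0): S=91.3500, K−S=11.3500, hold=15.2493 ⇒ V=15.2493 continue  boundary S*=-

price = 15.2493
boundary = - - 71.6183 80.8847 91.3500
tree:
15.2493
22.3199 8.2723
31.0817 13.7220 2.8459
39.2865 21.8153 5.6834 0.0000
46.5513 31.0817 11.3500 0.0000 0.0000
52.9838 39.2865 21.8153 0.0000 0.0000 0.0000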